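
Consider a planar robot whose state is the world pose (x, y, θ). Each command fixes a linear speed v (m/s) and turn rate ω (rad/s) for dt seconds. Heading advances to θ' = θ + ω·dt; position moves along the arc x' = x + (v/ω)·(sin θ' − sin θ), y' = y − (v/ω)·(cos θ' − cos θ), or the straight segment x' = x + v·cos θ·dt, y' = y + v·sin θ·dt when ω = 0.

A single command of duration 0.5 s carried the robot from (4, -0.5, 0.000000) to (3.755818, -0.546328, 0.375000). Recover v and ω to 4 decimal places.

v = -0.5000, ω = 0.7500

Δθ = 0.375000 − 0.000000 = 0.375000
ω = Δθ/dt = 0.375000/0.5 = 0.7500
R = Δx/(sin θ' − sin θ) = -0.6667
v = R·ω = -0.6667·0.7500 = -0.5000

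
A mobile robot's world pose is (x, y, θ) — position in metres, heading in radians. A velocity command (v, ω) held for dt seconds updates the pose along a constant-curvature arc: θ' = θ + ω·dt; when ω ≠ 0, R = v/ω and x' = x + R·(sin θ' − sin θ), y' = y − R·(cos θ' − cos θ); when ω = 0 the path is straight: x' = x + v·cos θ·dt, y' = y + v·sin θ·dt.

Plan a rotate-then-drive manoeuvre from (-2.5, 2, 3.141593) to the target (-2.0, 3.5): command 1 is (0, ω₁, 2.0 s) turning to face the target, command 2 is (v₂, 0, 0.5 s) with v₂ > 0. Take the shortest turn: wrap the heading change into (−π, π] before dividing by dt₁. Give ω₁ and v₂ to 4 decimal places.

ω₁ = -0.9463, v₂ = 3.1623

heading to target = atan2(3.5−2, -2−-2.5) = 1.2490
Δθ = wrap(1.2490 − 3.1416) = -1.8925; ω₁ = Δθ/dt₁ = -0.9463
distance = √((-2−-2.5)² + (3.5−2)²) = 1.5811; v₂ = distance/dt₂ = 3.1623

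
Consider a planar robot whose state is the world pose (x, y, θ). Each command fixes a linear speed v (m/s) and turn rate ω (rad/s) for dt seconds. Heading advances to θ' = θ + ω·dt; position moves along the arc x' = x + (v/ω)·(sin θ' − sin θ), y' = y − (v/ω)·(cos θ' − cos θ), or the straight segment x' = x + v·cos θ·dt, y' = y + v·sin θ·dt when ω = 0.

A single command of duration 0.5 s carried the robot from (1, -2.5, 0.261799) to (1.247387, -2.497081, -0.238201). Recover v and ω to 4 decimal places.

v = 0.5000, ω = -1.0000

Δθ = -0.238201 − 0.261799 = -0.500000
ω = Δθ/dt = -0.500000/0.5 = -1.0000
R = Δx/(sin θ' − sin θ) = -0.5000
v = R·ω = -0.5000·-1.0000 = 0.5000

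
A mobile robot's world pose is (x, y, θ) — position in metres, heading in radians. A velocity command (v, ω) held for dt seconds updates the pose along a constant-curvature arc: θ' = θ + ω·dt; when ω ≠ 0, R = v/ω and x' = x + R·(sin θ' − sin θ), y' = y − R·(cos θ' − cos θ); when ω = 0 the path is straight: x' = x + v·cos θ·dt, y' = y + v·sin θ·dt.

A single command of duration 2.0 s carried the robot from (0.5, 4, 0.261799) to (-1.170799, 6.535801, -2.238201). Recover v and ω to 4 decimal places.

v = -2.0000, ω = -1.2500

Δθ = -2.238201 − 0.261799 = -2.500000
ω = Δθ/dt = -2.500000/2.0 = -1.2500
R = −Δy/(cos θ' − cos θ) = 1.6000
v = R·ω = 1.6000·-1.2500 = -2.0000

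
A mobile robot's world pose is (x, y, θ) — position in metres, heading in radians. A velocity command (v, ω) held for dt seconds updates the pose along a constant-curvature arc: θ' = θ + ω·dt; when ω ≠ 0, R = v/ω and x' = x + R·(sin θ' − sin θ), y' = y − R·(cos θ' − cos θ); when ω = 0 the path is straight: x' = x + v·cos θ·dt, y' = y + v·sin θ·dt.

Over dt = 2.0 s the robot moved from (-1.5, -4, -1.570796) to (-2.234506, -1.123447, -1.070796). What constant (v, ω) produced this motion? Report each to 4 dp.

Δθ = -1.070796 − -1.570796 = 0.500000
ω = Δθ/dt = 0.500000/2.0 = 0.2500
R = −Δy/(cos θ' − cos θ) = -6.0000
v = R·ω = -6.0000·0.2500 = -1.5000

v = -1.5000, ω = 0.2500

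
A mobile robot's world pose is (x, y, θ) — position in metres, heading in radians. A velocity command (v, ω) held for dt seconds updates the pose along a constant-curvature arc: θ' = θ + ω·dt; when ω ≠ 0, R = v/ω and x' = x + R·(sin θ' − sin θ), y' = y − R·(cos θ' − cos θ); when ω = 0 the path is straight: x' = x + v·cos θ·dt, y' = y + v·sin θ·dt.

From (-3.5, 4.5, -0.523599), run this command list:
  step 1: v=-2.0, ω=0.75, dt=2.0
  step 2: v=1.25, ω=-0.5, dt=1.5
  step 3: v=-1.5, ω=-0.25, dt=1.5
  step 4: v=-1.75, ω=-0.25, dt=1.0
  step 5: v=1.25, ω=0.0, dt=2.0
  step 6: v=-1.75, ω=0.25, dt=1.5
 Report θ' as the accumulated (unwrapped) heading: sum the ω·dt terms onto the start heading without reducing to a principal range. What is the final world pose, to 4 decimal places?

(-9.6960, 4.6813, -0.0236)

step 1: θ'=0.9764 (R=-2.6667) → pose (-7.0426, 3.6840, 0.9764)
step 2: θ'=0.2264 (R=-2.5000) → pose (-5.5326, 4.7201, 0.2264)
step 3: θ'=-0.1486 (R=6.0000) → pose (-7.7677, 4.6331, -0.1486)
step 4: θ'=-0.3986 (R=7.0000) → pose (-9.4483, 5.1048, -0.3986)
step 5: θ'=-0.3986 (straight) → pose (-7.1443, 4.1344, -0.3986)
step 6: θ'=-0.0236 (R=-7.0000) → pose (-9.6960, 4.6813, -0.0236)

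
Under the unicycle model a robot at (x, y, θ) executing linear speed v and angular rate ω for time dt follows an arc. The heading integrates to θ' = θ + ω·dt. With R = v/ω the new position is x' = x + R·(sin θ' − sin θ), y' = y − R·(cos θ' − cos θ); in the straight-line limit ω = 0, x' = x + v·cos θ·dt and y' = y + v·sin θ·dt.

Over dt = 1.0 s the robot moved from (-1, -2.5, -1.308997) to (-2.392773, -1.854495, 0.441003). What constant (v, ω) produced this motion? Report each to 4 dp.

v = -1.7500, ω = 1.7500

Δθ = 0.441003 − -1.308997 = 1.750000
ω = Δθ/dt = 1.750000/1.0 = 1.7500
R = Δx/(sin θ' − sin θ) = -1.0000
v = R·ω = -1.0000·1.7500 = -1.7500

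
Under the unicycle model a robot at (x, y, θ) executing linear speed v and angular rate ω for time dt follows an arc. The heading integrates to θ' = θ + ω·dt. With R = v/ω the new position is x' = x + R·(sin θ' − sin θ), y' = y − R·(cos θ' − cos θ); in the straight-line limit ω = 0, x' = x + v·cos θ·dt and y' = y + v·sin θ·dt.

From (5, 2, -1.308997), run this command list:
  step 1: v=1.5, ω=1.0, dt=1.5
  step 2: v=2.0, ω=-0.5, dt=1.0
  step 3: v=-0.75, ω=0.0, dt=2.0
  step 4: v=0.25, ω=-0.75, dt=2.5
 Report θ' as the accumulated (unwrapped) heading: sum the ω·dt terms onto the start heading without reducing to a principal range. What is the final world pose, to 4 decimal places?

(7.4517, 0.7456, -2.1840)

step 1: θ'=0.1910 (R=1.5000) → pose (6.7337, 0.9155, 0.1910)
step 2: θ'=-0.3090 (R=-4.0000) → pose (8.7094, 0.7988, -0.3090)
step 3: θ'=-0.3090 (straight) → pose (7.2805, 1.2550, -0.3090)
step 4: θ'=-2.1840 (R=-0.3333) → pose (7.4517, 0.7456, -2.1840)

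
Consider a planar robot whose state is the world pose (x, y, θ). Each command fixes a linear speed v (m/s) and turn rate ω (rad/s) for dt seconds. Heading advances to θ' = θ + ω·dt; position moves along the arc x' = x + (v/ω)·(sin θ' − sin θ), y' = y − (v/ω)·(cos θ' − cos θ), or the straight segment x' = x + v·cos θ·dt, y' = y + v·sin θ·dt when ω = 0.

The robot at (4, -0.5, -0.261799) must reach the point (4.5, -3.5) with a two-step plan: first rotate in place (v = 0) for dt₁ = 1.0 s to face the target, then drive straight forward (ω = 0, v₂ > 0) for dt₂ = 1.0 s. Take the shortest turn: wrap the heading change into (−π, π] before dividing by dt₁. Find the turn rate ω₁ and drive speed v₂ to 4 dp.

heading to target = atan2(-3.5−-0.5, 4.5−4) = -1.4056
Δθ = wrap(-1.4056 − -0.2618) = -1.1438; ω₁ = Δθ/dt₁ = -1.1438
distance = √((4.5−4)² + (-3.5−-0.5)²) = 3.0414; v₂ = distance/dt₂ = 3.0414

ω₁ = -1.1438, v₂ = 3.0414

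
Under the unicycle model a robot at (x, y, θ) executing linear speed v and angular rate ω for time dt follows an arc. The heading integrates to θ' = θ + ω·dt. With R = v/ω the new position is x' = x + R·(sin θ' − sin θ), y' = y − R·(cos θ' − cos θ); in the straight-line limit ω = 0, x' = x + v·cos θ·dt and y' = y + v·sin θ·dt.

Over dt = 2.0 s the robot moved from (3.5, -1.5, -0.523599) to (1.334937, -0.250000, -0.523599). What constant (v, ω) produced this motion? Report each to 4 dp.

v = -1.2500, ω = 0.0000

Δθ = -0.523599 − -0.523599 = 0.000000
ω = Δθ/dt = 0.000000/2.0 = 0.0000
ω = 0 → v = (Δx·cos θ + Δy·sin θ)/dt = -1.2500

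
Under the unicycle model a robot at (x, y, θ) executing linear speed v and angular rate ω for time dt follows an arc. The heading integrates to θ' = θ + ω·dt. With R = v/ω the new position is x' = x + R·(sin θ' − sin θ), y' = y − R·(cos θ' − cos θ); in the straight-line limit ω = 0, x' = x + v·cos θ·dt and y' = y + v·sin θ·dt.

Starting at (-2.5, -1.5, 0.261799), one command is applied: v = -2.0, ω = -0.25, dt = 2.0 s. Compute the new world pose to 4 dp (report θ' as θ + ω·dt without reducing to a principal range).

(-6.4582, -1.5467, -0.2382)

θ' = 0.2618 + -0.25·2.0 = -0.2382
R = v/ω = -2.0/-0.25 = 8.0000
x' = -2.5 + 8.0000·(sin -0.2382 − sin 0.2618) = -6.4582
y' = -1.5 − 8.0000·(cos -0.2382 − cos 0.2618) = -1.5467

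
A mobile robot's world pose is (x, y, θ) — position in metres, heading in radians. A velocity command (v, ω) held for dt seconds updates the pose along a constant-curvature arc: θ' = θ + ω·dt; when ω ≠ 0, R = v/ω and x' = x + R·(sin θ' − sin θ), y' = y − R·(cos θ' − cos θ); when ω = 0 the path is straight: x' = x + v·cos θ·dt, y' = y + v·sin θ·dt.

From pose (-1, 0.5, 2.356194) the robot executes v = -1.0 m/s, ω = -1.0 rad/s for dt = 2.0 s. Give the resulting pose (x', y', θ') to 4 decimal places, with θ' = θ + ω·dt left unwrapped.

θ' = 2.3562 + -1.0·2.0 = 0.3562
R = v/ω = -1.0/-1.0 = 1.0000
x' = -1 + 1.0000·(sin 0.3562 − sin 2.3562) = -1.3584
y' = 0.5 − 1.0000·(cos 0.3562 − cos 2.3562) = -1.1443

(-1.3584, -1.1443, 0.3562)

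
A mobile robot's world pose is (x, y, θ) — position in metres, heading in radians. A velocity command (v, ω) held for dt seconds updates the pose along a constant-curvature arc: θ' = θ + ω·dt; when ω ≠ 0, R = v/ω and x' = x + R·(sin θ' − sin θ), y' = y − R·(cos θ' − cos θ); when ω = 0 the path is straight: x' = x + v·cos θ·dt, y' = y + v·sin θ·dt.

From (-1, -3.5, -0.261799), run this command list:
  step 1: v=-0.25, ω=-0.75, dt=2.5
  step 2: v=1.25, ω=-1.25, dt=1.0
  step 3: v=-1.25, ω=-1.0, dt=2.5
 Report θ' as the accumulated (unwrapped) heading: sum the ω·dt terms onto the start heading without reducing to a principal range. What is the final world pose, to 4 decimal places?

step 1: θ'=-2.1368 (R=0.3333) → pose (-1.1951, -2.9993, -2.1368)
step 2: θ'=-3.3868 (R=-1.0000) → pose (-2.2819, -3.4331, -3.3868)
step 3: θ'=-5.8868 (R=1.2500) → pose (-2.1027, -5.7988, -5.8868)

(-2.1027, -5.7988, -5.8868)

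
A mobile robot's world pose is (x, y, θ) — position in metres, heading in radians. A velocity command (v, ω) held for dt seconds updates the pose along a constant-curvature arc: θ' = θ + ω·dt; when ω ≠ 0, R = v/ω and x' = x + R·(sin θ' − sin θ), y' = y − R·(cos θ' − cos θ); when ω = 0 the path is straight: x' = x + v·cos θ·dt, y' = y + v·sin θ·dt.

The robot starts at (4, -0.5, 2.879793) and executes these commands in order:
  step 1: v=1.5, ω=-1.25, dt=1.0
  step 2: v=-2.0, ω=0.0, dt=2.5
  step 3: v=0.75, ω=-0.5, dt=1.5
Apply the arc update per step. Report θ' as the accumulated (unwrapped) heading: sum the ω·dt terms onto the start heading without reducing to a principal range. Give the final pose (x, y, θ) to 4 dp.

(3.7490, -3.3585, 0.8798)

step 1: θ'=1.6298 (R=-1.2000) → pose (3.1127, 0.5884, 1.6298)
step 2: θ'=1.6298 (straight) → pose (3.4075, -4.4029, 1.6298)
step 3: θ'=0.8798 (R=-1.5000) → pose (3.7490, -3.3585, 0.8798)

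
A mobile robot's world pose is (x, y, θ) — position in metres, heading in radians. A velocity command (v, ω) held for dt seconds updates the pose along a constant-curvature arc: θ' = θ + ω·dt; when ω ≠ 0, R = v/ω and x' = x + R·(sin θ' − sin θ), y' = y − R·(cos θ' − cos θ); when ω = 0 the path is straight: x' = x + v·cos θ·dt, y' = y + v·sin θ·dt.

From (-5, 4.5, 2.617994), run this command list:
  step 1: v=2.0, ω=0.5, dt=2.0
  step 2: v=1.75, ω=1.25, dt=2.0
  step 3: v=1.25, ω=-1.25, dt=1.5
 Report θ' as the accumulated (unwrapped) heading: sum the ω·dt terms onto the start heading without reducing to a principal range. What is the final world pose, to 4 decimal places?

(-7.6951, 0.5267, 4.2430)

step 1: θ'=3.6180 (R=4.0000) → pose (-8.8343, 4.5905, 3.6180)
step 2: θ'=6.1180 (R=1.4000) → pose (-8.4225, 1.9654, 6.1180)
step 3: θ'=4.2430 (R=-1.0000) → pose (-7.6951, 0.5267, 4.2430)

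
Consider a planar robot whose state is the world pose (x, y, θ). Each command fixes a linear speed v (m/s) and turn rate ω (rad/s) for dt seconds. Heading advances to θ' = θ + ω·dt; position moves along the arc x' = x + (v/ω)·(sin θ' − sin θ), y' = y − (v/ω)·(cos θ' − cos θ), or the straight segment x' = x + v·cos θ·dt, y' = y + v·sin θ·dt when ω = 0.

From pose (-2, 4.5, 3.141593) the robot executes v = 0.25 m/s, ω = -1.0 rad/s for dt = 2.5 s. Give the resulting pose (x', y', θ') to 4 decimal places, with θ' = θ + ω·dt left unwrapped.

(-2.1496, 4.9503, 0.6416)

θ' = 3.1416 + -1.0·2.5 = 0.6416
R = v/ω = 0.25/-1.0 = -0.2500
x' = -2 + -0.2500·(sin 0.6416 − sin 3.1416) = -2.1496
y' = 4.5 − -0.2500·(cos 0.6416 − cos 3.1416) = 4.9503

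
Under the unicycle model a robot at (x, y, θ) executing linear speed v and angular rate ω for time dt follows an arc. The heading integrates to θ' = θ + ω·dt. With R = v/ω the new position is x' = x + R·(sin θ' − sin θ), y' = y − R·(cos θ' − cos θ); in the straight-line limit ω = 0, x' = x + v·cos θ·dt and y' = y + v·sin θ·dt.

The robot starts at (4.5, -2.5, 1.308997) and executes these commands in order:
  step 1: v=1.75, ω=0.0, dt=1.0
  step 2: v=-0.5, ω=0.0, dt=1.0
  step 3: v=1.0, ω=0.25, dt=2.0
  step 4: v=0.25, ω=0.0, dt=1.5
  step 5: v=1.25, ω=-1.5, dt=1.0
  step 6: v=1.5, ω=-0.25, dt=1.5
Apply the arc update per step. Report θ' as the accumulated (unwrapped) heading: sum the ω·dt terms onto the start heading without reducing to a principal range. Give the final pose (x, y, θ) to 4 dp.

(7.5351, 2.3125, -0.0660)

step 1: θ'=1.3090 (straight) → pose (4.9529, -0.8096, 1.3090)
step 2: θ'=1.3090 (straight) → pose (4.8235, -1.2926, 1.3090)
step 3: θ'=1.8090 (R=4.0000) → pose (4.8469, 0.6865, 1.8090)
step 4: θ'=1.8090 (straight) → pose (4.7584, 1.0509, 1.8090)
step 5: θ'=0.3090 (R=-0.8333) → pose (5.3148, 2.0414, 0.3090)
step 6: θ'=-0.0660 (R=-6.0000) → pose (7.5351, 2.3125, -0.0660)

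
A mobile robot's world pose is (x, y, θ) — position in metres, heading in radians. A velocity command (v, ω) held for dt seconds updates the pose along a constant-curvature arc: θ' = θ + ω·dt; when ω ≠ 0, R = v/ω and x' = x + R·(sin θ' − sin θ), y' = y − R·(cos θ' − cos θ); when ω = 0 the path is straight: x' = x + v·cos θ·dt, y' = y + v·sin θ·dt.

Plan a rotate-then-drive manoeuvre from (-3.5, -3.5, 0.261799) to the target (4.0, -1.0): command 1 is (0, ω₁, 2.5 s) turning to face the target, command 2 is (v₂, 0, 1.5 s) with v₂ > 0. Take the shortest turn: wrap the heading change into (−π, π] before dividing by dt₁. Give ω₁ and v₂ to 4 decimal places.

ω₁ = 0.0240, v₂ = 5.2705

heading to target = atan2(-1−-3.5, 4−-3.5) = 0.3218
Δθ = wrap(0.3218 − 0.2618) = 0.0600; ω₁ = Δθ/dt₁ = 0.0240
distance = √((4−-3.5)² + (-1−-3.5)²) = 7.9057; v₂ = distance/dt₂ = 5.2705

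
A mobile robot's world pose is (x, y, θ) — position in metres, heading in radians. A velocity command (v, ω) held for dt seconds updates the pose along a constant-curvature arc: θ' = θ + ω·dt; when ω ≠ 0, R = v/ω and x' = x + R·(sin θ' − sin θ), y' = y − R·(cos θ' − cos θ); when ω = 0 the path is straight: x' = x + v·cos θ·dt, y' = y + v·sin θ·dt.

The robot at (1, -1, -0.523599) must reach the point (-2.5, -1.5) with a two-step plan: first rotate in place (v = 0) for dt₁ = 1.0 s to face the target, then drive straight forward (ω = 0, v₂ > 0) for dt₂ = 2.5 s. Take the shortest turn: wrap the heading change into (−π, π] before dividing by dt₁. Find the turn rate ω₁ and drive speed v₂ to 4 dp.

ω₁ = -2.4761, v₂ = 1.4142

heading to target = atan2(-1.5−-1, -2.5−1) = -2.9997
Δθ = wrap(-2.9997 − -0.5236) = -2.4761; ω₁ = Δθ/dt₁ = -2.4761
distance = √((-2.5−1)² + (-1.5−-1)²) = 3.5355; v₂ = distance/dt₂ = 1.4142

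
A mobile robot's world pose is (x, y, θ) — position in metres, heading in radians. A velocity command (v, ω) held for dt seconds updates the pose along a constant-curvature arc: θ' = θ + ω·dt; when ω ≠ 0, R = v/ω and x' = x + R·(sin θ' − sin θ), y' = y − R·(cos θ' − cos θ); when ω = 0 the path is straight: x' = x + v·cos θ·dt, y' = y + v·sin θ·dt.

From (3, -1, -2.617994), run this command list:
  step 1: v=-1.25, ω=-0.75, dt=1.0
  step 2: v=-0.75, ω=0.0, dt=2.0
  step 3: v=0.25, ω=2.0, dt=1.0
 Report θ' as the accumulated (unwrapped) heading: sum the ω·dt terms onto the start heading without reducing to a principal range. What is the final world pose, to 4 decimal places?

step 1: θ'=-3.3680 (R=1.6667) → pose (4.2075, -0.8192, -3.3680)
step 2: θ'=-3.3680 (straight) → pose (5.6692, -1.1559, -3.3680)
step 3: θ'=-1.3680 (R=0.1250) → pose (5.5187, -1.3029, -1.3680)

(5.5187, -1.3029, -1.3680)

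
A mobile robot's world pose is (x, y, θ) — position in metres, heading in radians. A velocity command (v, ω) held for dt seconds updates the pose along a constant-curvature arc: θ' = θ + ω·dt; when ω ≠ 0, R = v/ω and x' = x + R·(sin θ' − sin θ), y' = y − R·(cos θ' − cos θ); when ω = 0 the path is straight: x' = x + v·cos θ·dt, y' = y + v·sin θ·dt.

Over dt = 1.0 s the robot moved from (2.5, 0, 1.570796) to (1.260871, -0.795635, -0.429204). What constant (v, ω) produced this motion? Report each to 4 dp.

v = -1.7500, ω = -2.0000

Δθ = -0.429204 − 1.570796 = -2.000000
ω = Δθ/dt = -2.000000/1.0 = -2.0000
R = Δx/(sin θ' − sin θ) = 0.8750
v = R·ω = 0.8750·-2.0000 = -1.7500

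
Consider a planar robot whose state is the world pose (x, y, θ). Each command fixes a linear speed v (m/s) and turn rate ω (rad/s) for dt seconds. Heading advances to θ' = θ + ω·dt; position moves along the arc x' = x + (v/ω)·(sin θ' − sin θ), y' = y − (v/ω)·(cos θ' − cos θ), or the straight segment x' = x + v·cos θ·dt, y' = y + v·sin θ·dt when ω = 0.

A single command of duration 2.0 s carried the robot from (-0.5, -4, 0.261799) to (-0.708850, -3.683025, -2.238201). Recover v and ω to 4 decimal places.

v = -0.2500, ω = -1.2500

Δθ = -2.238201 − 0.261799 = -2.500000
ω = Δθ/dt = -2.500000/2.0 = -1.2500
R = −Δy/(cos θ' − cos θ) = 0.2000
v = R·ω = 0.2000·-1.2500 = -0.2500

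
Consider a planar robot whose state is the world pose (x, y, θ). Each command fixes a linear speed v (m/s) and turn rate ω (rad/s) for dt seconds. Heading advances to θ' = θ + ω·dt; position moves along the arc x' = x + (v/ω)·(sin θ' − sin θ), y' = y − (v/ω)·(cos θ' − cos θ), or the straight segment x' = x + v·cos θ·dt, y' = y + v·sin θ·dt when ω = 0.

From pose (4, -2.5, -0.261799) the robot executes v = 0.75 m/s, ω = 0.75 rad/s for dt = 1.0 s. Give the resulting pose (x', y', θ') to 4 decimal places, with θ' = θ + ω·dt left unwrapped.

θ' = -0.2618 + 0.75·1.0 = 0.4882
R = v/ω = 0.75/0.75 = 1.0000
x' = 4 + 1.0000·(sin 0.4882 − sin -0.2618) = 4.7279
y' = -2.5 − 1.0000·(cos 0.4882 − cos -0.2618) = -2.4173

(4.7279, -2.4173, 0.4882)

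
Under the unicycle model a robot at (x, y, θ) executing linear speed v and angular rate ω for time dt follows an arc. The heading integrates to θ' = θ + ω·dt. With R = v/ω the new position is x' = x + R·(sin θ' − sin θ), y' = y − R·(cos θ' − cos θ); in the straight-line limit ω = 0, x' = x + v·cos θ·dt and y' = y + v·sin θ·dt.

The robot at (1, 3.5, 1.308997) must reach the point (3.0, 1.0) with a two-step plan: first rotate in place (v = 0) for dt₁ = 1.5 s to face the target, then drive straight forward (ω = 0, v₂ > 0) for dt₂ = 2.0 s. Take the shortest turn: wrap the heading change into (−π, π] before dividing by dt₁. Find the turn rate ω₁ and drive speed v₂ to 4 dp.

heading to target = atan2(1−3.5, 3−1) = -0.8961
Δθ = wrap(-0.8961 − 1.3090) = -2.2051; ω₁ = Δθ/dt₁ = -1.4700
distance = √((3−1)² + (1−3.5)²) = 3.2016; v₂ = distance/dt₂ = 1.6008

ω₁ = -1.4700, v₂ = 1.6008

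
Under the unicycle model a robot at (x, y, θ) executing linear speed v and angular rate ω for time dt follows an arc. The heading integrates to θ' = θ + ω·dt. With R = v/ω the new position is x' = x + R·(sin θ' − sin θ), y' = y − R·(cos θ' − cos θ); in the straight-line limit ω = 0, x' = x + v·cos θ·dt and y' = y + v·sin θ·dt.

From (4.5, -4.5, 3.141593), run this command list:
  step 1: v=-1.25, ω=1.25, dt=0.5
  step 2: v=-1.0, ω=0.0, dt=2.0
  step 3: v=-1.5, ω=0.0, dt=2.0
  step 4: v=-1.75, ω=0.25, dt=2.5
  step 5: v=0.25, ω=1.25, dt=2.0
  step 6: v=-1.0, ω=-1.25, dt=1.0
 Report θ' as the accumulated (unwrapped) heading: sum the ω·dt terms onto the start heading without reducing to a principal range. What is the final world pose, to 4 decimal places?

(11.0552, 1.8724, 5.6416)

step 1: θ'=3.7666 (R=-1.0000) → pose (5.0851, -4.3110, 3.7666)
step 2: θ'=3.7666 (straight) → pose (6.7070, -3.1408, 3.7666)
step 3: θ'=3.7666 (straight) → pose (9.1399, -1.3855, 3.7666)
step 4: θ'=4.3916 (R=-7.0000) → pose (11.6871, 2.0840, 4.3916)
step 5: θ'=6.8916 (R=0.2000) → pose (11.9912, 1.8568, 6.8916)
step 6: θ'=5.6416 (R=0.8000) → pose (11.0552, 1.8724, 5.6416)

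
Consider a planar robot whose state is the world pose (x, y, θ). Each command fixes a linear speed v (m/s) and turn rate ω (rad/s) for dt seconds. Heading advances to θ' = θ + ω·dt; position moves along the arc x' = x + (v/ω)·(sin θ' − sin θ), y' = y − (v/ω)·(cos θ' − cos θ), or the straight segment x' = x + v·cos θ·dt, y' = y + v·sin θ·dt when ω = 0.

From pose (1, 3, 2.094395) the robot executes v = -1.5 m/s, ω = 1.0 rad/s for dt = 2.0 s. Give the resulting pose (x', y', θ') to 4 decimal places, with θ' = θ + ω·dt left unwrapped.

(3.5216, 2.8809, 4.0944)

θ' = 2.0944 + 1.0·2.0 = 4.0944
R = v/ω = -1.5/1.0 = -1.5000
x' = 1 + -1.5000·(sin 4.0944 − sin 2.0944) = 3.5216
y' = 3 − -1.5000·(cos 4.0944 − cos 2.0944) = 2.8809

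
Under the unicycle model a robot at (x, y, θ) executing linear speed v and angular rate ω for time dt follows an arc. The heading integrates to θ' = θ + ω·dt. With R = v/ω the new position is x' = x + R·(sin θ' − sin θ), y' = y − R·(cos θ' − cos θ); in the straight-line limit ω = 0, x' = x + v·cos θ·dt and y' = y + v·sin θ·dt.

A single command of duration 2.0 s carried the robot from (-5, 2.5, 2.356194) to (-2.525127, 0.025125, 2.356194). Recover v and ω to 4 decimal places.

v = -1.7500, ω = 0.0000

Δθ = 2.356194 − 2.356194 = 0.000000
ω = Δθ/dt = 0.000000/2.0 = 0.0000
ω = 0 → v = (Δx·cos θ + Δy·sin θ)/dt = -1.7500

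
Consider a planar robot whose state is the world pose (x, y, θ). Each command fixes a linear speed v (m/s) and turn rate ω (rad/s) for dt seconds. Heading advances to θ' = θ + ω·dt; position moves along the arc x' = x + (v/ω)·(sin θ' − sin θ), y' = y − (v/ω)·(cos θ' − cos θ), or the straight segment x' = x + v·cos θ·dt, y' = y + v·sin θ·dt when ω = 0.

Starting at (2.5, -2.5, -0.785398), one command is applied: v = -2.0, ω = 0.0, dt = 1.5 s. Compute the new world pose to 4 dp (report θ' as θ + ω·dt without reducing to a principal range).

θ' = -0.7854 + 0.0·1.5 = -0.7854
ω = 0 → straight: x' = 2.5 + -2.0·cos(-0.7854)·1.5 = 0.3787
y' = -2.5 + -2.0·sin(-0.7854)·1.5 = -0.3787

(0.3787, -0.3787, -0.7854)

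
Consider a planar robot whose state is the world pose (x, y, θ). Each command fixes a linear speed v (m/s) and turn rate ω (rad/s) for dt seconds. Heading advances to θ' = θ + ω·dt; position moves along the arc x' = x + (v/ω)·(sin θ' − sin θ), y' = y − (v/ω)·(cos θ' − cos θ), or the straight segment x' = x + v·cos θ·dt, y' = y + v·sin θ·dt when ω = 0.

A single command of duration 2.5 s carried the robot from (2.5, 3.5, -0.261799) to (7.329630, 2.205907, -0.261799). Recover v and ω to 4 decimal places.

Δθ = -0.261799 − -0.261799 = 0.000000
ω = Δθ/dt = 0.000000/2.5 = 0.0000
ω = 0 → v = (Δx·cos θ + Δy·sin θ)/dt = 2.0000

v = 2.0000, ω = 0.0000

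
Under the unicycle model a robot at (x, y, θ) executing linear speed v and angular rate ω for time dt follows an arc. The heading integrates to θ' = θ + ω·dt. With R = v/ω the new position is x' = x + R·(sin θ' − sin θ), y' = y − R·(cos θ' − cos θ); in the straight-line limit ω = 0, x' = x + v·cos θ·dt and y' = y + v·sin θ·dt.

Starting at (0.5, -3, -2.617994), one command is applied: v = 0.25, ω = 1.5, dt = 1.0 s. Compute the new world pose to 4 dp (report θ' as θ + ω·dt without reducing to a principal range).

θ' = -2.6180 + 1.5·1.0 = -1.1180
R = v/ω = 0.25/1.5 = 0.1667
x' = 0.5 + 0.1667·(sin -1.1180 − sin -2.6180) = 0.4335
y' = -3 − 0.1667·(cos -1.1180 − cos -2.6180) = -3.2173

(0.4335, -3.2173, -1.1180)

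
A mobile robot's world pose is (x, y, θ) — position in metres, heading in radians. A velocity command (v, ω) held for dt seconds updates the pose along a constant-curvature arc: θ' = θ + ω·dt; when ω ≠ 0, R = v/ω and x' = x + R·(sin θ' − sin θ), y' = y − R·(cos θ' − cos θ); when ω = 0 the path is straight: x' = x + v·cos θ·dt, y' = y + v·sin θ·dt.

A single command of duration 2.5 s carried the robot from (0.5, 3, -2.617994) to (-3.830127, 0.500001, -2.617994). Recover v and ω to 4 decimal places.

Δθ = -2.617994 − -2.617994 = 0.000000
ω = Δθ/dt = 0.000000/2.5 = 0.0000
ω = 0 → v = (Δx·cos θ + Δy·sin θ)/dt = 2.0000

v = 2.0000, ω = 0.0000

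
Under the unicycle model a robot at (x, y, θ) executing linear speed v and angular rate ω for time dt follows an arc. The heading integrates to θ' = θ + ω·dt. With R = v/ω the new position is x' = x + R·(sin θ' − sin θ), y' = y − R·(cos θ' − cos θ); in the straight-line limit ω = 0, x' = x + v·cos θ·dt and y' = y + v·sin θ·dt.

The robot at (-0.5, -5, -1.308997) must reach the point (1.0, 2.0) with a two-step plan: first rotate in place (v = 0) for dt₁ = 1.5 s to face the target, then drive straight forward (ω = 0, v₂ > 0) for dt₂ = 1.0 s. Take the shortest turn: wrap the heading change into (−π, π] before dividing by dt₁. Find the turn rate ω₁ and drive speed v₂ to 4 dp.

heading to target = atan2(2−-5, 1−-0.5) = 1.3597
Δθ = wrap(1.3597 − -1.3090) = 2.6687; ω₁ = Δθ/dt₁ = 1.7791
distance = √((1−-0.5)² + (2−-5)²) = 7.1589; v₂ = distance/dt₂ = 7.1589

ω₁ = 1.7791, v₂ = 7.1589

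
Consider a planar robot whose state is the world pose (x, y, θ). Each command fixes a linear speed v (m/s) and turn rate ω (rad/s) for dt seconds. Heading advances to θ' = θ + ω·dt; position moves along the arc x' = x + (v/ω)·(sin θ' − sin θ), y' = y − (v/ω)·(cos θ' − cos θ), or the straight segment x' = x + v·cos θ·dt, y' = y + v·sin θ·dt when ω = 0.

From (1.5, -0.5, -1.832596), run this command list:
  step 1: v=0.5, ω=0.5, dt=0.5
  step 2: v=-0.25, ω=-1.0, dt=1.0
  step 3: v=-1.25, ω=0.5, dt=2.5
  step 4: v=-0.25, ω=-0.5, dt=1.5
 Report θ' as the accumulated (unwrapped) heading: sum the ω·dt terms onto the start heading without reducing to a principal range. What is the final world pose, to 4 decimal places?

(2.7369, 2.5342, -2.0826)

step 1: θ'=-1.5826 (R=1.0000) → pose (1.4660, -0.7470, -1.5826)
step 2: θ'=-2.5826 (R=0.2500) → pose (1.5834, -0.5380, -2.5826)
step 3: θ'=-1.3326 (R=-2.5000) → pose (2.6870, 2.1713, -1.3326)
step 4: θ'=-2.0826 (R=0.5000) → pose (2.7369, 2.5342, -2.0826)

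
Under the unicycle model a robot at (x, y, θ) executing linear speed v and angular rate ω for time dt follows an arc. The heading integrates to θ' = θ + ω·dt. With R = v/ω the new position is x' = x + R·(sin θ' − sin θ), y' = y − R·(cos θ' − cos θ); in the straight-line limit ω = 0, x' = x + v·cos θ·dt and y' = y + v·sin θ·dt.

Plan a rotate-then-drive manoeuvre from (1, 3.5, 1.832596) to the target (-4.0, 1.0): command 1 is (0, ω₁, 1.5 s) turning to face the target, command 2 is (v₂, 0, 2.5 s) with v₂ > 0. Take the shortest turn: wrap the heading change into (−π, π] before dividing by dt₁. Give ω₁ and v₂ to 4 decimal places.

heading to target = atan2(1−3.5, -4−1) = -2.6779
Δθ = wrap(-2.6779 − 1.8326) = 1.7726; ω₁ = Δθ/dt₁ = 1.1818
distance = √((-4−1)² + (1−3.5)²) = 5.5902; v₂ = distance/dt₂ = 2.2361

ω₁ = 1.1818, v₂ = 2.2361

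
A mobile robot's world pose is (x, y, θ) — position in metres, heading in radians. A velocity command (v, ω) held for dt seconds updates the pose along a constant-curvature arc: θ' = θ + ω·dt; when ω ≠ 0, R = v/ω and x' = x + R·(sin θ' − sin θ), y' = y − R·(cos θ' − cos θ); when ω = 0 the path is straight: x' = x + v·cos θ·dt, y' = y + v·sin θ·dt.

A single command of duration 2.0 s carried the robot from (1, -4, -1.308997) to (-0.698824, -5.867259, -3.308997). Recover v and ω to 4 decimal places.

v = 1.5000, ω = -1.0000

Δθ = -3.308997 − -1.308997 = -2.000000
ω = Δθ/dt = -2.000000/2.0 = -1.0000
R = −Δy/(cos θ' − cos θ) = -1.5000
v = R·ω = -1.5000·-1.0000 = 1.5000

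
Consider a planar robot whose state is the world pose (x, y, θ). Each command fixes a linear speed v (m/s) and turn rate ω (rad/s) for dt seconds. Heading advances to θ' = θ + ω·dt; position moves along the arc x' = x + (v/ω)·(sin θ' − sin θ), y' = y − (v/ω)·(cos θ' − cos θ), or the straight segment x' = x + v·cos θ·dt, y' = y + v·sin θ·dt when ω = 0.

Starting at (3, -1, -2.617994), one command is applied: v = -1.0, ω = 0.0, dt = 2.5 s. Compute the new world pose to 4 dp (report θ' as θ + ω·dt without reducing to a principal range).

(5.1651, 0.2500, -2.6180)

θ' = -2.6180 + 0.0·2.5 = -2.6180
ω = 0 → straight: x' = 3 + -1.0·cos(-2.6180)·2.5 = 5.1651
y' = -1 + -1.0·sin(-2.6180)·2.5 = 0.2500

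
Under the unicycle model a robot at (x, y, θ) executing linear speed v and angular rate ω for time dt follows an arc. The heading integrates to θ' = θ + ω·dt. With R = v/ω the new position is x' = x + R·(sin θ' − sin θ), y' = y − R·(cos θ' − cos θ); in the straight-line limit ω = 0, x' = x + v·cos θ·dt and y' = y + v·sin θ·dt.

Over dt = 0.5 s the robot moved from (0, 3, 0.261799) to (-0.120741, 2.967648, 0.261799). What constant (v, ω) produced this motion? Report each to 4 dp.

v = -0.2500, ω = 0.0000

Δθ = 0.261799 − 0.261799 = 0.000000
ω = Δθ/dt = 0.000000/0.5 = 0.0000
ω = 0 → v = (Δx·cos θ + Δy·sin θ)/dt = -0.2500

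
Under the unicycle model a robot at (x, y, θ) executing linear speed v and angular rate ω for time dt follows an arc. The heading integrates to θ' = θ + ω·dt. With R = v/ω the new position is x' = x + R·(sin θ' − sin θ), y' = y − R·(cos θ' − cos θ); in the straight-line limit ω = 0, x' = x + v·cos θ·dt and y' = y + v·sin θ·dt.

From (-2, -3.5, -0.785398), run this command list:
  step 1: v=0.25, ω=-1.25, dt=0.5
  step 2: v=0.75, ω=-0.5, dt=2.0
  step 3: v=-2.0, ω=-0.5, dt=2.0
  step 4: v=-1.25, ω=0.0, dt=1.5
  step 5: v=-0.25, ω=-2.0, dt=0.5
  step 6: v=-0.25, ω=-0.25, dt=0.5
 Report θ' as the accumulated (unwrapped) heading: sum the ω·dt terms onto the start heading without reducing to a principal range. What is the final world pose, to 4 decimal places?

(3.2337, -4.7894, -4.5354)

step 1: θ'=-1.4104 (R=-0.2000) → pose (-1.9440, -3.6095, -1.4104)
step 2: θ'=-2.4104 (R=-1.5000) → pose (-2.4231, -4.9656, -2.4104)
step 3: θ'=-3.4104 (R=4.0000) → pose (1.3103, -4.0868, -3.4104)
step 4: θ'=-3.4104 (straight) → pose (3.1179, -4.5847, -3.4104)
step 5: θ'=-4.4104 (R=0.1250) → pose (3.2041, -4.6681, -4.4104)
step 6: θ'=-4.5354 (R=1.0000) → pose (3.2337, -4.7894, -4.5354)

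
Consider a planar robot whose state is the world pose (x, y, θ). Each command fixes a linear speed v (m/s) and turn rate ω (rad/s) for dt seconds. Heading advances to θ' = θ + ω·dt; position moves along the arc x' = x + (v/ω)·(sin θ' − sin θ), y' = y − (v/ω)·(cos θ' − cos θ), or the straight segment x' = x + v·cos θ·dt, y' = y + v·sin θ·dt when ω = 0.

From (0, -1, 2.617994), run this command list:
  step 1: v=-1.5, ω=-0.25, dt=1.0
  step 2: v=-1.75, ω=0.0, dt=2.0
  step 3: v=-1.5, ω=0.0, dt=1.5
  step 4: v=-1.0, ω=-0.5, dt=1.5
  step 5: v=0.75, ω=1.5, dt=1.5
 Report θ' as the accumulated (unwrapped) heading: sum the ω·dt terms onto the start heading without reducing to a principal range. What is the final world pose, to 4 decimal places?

step 1: θ'=2.3680 (R=6.0000) → pose (1.1923, -1.9037, 2.3680)
step 2: θ'=2.3680 (straight) → pose (3.6962, -4.3492, 2.3680)
step 3: θ'=2.3680 (straight) → pose (5.3058, -5.9214, 2.3680)
step 4: θ'=1.6180 (R=2.0000) → pose (5.9062, -7.2578, 1.6180)
step 5: θ'=3.8680 (R=0.5000) → pose (5.0747, -6.9076, 3.8680)

(5.0747, -6.9076, 3.8680)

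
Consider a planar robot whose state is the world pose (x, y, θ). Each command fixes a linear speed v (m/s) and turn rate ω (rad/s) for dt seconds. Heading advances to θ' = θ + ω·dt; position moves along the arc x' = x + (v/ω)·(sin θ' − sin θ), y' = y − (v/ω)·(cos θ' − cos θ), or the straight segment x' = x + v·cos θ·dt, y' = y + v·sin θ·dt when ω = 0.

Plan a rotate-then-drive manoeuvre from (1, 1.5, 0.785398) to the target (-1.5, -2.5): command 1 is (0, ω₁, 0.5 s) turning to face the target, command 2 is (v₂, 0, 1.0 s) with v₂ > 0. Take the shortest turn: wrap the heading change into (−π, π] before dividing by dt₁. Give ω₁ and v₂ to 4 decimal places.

ω₁ = -5.8296, v₂ = 4.7170

heading to target = atan2(-2.5−1.5, -1.5−1) = -2.1294
Δθ = wrap(-2.1294 − 0.7854) = -2.9148; ω₁ = Δθ/dt₁ = -5.8296
distance = √((-1.5−1)² + (-2.5−1.5)²) = 4.7170; v₂ = distance/dt₂ = 4.7170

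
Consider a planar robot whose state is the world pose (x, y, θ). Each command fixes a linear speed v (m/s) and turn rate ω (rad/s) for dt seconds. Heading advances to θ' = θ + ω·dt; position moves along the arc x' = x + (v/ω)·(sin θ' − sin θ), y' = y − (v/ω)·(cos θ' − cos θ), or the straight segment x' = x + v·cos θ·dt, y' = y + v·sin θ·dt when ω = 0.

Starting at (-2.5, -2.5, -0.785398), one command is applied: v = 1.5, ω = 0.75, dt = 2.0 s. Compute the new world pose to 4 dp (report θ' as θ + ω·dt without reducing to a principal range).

(0.2248, -2.5965, 0.7146)

θ' = -0.7854 + 0.75·2.0 = 0.7146
R = v/ω = 1.5/0.75 = 2.0000
x' = -2.5 + 2.0000·(sin 0.7146 − sin -0.7854) = 0.2248
y' = -2.5 − 2.0000·(cos 0.7146 − cos -0.7854) = -2.5965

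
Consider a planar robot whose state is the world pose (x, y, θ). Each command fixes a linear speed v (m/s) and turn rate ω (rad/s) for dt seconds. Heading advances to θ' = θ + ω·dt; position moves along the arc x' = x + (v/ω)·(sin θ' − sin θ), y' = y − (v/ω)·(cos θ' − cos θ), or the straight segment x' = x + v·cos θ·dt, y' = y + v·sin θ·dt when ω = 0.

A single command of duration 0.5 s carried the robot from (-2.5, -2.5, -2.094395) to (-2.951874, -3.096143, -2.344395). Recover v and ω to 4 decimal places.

v = 1.5000, ω = -0.5000

Δθ = -2.344395 − -2.094395 = -0.250000
ω = Δθ/dt = -0.250000/0.5 = -0.5000
R = −Δy/(cos θ' − cos θ) = -3.0000
v = R·ω = -3.0000·-0.5000 = 1.5000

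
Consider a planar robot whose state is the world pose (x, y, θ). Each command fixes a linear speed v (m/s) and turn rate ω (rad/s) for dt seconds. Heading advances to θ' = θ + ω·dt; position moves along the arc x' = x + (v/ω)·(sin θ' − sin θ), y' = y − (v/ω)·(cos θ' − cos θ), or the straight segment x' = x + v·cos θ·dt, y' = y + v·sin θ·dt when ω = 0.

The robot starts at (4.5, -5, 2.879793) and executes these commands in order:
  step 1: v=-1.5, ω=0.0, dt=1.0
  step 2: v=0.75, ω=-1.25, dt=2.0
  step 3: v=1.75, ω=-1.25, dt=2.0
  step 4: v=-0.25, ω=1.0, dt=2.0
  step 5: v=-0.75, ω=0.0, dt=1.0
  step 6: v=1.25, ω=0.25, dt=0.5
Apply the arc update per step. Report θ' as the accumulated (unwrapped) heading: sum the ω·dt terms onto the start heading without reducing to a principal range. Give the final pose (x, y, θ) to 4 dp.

(7.2905, -5.8501, 0.0048)

step 1: θ'=2.8798 (straight) → pose (5.9489, -5.3882, 2.8798)
step 2: θ'=0.3798 (R=-0.6000) → pose (5.8817, -4.2514, 0.3798)
step 3: θ'=-2.1202 (R=-1.4000) → pose (7.5947, -6.2827, -2.1202)
step 4: θ'=-0.1202 (R=-0.2500) → pose (7.4115, -5.9040, -0.1202)
step 5: θ'=-0.1202 (straight) → pose (6.6669, -5.8140, -0.1202)
step 6: θ'=0.0048 (R=5.0000) → pose (7.2905, -5.8501, 0.0048)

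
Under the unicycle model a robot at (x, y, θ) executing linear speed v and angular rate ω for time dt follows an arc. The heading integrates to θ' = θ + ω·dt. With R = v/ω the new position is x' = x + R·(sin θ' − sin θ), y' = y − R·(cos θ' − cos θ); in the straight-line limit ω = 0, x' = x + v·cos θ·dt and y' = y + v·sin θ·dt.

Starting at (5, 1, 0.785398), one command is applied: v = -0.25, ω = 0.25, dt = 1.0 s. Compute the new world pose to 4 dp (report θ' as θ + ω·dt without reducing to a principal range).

θ' = 0.7854 + 0.25·1.0 = 1.0354
R = v/ω = -0.25/0.25 = -1.0000
x' = 5 + -1.0000·(sin 1.0354 − sin 0.7854) = 4.8470
y' = 1 − -1.0000·(cos 1.0354 − cos 0.7854) = 0.8031

(4.8470, 0.8031, 1.0354)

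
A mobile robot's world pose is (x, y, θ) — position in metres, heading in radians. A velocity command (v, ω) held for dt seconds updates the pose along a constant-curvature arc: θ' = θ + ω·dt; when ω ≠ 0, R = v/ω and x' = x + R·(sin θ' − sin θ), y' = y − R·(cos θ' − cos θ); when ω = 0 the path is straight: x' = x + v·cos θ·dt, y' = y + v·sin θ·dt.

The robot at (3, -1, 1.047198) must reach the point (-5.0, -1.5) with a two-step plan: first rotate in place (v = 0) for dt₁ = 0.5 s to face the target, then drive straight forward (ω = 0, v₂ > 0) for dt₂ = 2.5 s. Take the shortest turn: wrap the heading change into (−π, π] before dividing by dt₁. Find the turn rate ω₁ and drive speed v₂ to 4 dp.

heading to target = atan2(-1.5−-1, -5−3) = -3.0792
Δθ = wrap(-3.0792 − 1.0472) = 2.1568; ω₁ = Δθ/dt₁ = 4.3136
distance = √((-5−3)² + (-1.5−-1)²) = 8.0156; v₂ = distance/dt₂ = 3.2062

ω₁ = 4.3136, v₂ = 3.2062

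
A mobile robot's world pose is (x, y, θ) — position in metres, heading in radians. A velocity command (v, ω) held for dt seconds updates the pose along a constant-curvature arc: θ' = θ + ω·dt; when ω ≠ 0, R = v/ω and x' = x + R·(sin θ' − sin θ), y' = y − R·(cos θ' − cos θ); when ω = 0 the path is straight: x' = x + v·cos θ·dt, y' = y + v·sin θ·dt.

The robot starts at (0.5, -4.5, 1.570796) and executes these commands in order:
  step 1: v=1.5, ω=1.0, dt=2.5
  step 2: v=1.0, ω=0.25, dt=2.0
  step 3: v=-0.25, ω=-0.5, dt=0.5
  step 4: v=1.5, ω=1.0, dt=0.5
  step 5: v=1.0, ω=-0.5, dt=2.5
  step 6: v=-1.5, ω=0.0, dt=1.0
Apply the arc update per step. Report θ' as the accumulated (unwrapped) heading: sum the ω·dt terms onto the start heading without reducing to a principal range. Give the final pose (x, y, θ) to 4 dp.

step 1: θ'=4.0708 (R=1.5000) → pose (-2.2017, -3.6023, 4.0708)
step 2: θ'=4.5708 (R=4.0000) → pose (-2.9571, -5.4317, 4.5708)
step 3: θ'=4.3208 (R=0.5000) → pose (-2.9243, -5.3114, 4.3208)
step 4: θ'=4.8208 (R=1.5000) → pose (-3.0290, -6.0462, 4.8208)
step 5: θ'=3.5708 (R=-2.0000) → pose (-4.1850, -8.0812, 3.5708)
step 6: θ'=3.5708 (straight) → pose (-2.8210, -7.4570, 3.5708)

(-2.8210, -7.4570, 3.5708)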